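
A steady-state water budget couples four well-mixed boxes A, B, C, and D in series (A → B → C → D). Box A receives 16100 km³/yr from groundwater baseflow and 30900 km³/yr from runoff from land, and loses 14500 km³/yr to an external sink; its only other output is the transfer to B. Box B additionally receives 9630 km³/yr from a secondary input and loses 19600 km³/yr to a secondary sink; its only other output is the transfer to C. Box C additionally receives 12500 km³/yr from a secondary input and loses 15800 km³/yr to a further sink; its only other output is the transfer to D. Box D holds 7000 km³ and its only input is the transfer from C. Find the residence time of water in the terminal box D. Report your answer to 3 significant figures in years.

0.364 yr

Box A: F(A→B) = (16100 + 30900) − 14500 = 32500 km³/yr.
Box B: F(B→C) = (32500 + 9630) − 19600 = 22530 km³/yr.
Box C: F(C→D) = (22530 + 12500) − 15800 = 19230 km³/yr.
Box D throughput = its input = 19230 km³/yr; τ = 7000 / 19230 = 0.3640 yr.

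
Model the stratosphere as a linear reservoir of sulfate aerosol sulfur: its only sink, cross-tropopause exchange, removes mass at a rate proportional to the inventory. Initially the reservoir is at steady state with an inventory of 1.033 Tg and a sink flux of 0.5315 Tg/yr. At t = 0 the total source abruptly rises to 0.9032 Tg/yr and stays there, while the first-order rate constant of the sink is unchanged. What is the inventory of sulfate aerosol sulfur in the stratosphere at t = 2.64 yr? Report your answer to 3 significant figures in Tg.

The sink rate constant is k = F₀/M₀ = 0.5315/1.033 = 0.5145 yr⁻¹.
Solving dM/dt = F₁ − kM with M(0) = M₀ gives M(t) = F₁/k + (M₀ − F₁/k)·e^(−kt).
F₁/k = 0.9032/0.5145 = 1.7554 Tg; kt = 0.5145 × 2.64 = 1.358, e^(−kt) = 0.2571.
M(2.64) = 1.7554 + (1.033 − 1.7554) × 0.2571 = 1.7554 − 0.1857 = 1.5697 Tg.

1.57 Tg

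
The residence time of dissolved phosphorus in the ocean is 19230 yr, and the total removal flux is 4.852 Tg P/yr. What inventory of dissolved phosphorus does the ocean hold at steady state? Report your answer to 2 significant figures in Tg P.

93000 Tg P

τ = M/F ⇒ M = τ × F = 19230 × 4.852 = 93300 Tg P.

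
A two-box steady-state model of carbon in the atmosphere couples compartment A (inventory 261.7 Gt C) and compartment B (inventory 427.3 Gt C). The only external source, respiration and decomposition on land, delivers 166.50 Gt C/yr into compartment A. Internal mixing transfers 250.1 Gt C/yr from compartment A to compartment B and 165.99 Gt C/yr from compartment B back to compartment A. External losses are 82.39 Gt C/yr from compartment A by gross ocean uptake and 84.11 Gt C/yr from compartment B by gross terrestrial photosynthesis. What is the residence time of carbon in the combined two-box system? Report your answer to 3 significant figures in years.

4.14 yr

Treat the two boxes together as one reservoir: the mixing fluxes between them are internal recycling, so τ = ΣM / Σ(external losses).
M_total = 261.7 + 427.3 = 689.00 Gt C.
ΣF_external_out = 82.39 + 84.11 = 166.50 Gt C/yr.
τ = M_total / ΣF_ext = 689.00 / 166.50 = 4.138 yr.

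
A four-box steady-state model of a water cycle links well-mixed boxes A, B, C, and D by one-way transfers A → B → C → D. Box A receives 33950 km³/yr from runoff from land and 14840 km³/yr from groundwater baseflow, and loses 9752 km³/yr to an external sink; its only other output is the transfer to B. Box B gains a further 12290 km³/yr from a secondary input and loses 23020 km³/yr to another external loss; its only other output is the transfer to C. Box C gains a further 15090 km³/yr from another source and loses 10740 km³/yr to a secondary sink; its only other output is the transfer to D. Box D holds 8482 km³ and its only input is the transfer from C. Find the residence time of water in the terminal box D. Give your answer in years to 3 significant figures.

0.260 yr

Box A: F(A→B) = (33950 + 14840) − 9752 = 39038 km³/yr.
Box B: F(B→C) = (39038 + 12290) − 23020 = 28308 km³/yr.
Box C: F(C→D) = (28308 + 15090) − 10740 = 32658 km³/yr.
Box D throughput = its input = 32658 km³/yr; τ = 8482 / 32658 = 0.2597 yr.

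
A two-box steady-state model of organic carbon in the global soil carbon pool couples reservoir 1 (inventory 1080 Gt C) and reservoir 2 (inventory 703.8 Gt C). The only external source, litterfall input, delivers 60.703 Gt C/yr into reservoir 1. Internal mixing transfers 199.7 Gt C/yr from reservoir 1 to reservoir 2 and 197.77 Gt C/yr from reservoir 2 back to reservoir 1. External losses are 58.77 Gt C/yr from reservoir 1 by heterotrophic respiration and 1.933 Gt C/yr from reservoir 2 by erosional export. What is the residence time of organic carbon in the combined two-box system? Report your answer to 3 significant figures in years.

Residence time in the combined system uses the total inventory and the total *external* removal — internal exchanges between the two boxes cancel.
M_total = 1080 + 703.8 = 1783.8 Gt C.
ΣF_external_out = 58.77 + 1.933 = 60.703 Gt C/yr.
τ = M_total / ΣF_ext = 1783.8 / 60.703 = 29.39 yr.

29.4 yr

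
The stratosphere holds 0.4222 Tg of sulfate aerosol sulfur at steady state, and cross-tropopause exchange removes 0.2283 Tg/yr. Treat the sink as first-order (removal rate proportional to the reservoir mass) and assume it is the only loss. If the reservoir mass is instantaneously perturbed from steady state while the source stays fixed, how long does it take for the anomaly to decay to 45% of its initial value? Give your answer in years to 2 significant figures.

1.5 yr

For a linear reservoir the anomaly decays as exp(−t/τ) with τ = M/F = 0.4222/0.2283 = 1.849 yr.
exp(−t/τ) = 0.45 ⇒ t = −τ ln(0.45) = 1.849 × 0.7985 = 1.477 yr.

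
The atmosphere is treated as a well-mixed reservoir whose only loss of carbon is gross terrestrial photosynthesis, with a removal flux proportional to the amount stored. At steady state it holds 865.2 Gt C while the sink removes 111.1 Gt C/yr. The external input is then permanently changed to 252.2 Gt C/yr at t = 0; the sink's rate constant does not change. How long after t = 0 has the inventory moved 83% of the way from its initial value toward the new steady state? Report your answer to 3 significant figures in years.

13.8 yr

τ = M₀/F₀ = 865.2/111.1 = 7.788 yr.
The remaining gap fraction is e^(−t/τ); 83% covered ⇒ e^(−t/τ) = 0.170.
t = −τ ln(0.170) = 7.788 × 1.772 = 13.80 yr.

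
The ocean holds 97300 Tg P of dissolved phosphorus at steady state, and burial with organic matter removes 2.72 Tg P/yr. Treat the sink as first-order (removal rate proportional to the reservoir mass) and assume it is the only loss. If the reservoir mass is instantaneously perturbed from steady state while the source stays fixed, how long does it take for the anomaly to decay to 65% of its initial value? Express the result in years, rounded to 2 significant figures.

For a linear reservoir the anomaly decays as exp(−t/τ) with τ = M/F = 97300/2.72 = 35770 yr.
exp(−t/τ) = 0.65 ⇒ t = −τ ln(0.65) = 35770 × 0.4308 = 15410 yr.

15000 yr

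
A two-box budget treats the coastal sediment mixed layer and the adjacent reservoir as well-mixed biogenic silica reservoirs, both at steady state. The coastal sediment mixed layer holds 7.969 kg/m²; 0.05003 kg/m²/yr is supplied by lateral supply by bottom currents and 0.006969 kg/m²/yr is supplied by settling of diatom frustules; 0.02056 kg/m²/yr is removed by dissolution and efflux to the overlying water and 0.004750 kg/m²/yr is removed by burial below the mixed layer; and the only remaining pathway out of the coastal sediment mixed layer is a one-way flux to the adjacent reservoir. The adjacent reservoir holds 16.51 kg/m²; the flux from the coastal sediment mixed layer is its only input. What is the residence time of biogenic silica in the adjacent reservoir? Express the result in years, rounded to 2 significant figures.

Balance the coastal sediment mixed layer: ΣF_in = 0.05003 + 0.006969 = 0.056999 kg/m²/yr.
Flux to the adjacent reservoir = ΣF_in − (0.02056 + 0.004750) = 0.031689 kg/m²/yr.
At steady state the output of the adjacent reservoir equals its input, 0.031689 kg/m²/yr.
τ = M / F = 16.51 / 0.031689 = 521.0 yr.

520 yr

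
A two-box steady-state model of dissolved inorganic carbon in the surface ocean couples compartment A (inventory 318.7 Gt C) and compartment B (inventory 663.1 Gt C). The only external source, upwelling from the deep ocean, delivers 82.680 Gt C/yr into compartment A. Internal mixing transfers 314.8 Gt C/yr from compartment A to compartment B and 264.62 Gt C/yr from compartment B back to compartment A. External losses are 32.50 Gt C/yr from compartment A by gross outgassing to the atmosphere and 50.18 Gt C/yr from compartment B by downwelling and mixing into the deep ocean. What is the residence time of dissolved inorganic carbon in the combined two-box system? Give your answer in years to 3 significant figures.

Treat the two boxes together as one reservoir: the mixing fluxes between them are internal recycling, so τ = ΣM / Σ(external losses).
M_total = 318.7 + 663.1 = 981.80 Gt C.
ΣF_external_out = 32.50 + 50.18 = 82.680 Gt C/yr.
τ = M_total / ΣF_ext = 981.80 / 82.680 = 11.87 yr.

11.9 yr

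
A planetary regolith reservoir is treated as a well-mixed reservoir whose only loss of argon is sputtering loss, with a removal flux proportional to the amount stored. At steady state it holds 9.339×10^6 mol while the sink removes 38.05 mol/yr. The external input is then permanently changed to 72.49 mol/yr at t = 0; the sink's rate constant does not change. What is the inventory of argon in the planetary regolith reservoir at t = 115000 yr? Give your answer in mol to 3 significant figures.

1.25×10^7 mol

The sink rate constant is k = F₀/M₀ = 38.05/9.339×10^6 = 4.074×10^-6 yr⁻¹.
Solving dM/dt = F₁ − kM with M(0) = M₀ gives M(t) = F₁/k + (M₀ − F₁/k)·e^(−kt).
F₁/k = 72.49/4.074×10^-6 = 1.7792×10^7 mol; kt = 4.074×10^-6 × 115000 = 0.4685, e^(−kt) = 0.6259.
M(115000) = 1.7792×10^7 + (9.339×10^6 − 1.7792×10^7) × 0.6259 = 1.7792×10^7 − 5.291×10^6 = 1.2501×10^7 mol.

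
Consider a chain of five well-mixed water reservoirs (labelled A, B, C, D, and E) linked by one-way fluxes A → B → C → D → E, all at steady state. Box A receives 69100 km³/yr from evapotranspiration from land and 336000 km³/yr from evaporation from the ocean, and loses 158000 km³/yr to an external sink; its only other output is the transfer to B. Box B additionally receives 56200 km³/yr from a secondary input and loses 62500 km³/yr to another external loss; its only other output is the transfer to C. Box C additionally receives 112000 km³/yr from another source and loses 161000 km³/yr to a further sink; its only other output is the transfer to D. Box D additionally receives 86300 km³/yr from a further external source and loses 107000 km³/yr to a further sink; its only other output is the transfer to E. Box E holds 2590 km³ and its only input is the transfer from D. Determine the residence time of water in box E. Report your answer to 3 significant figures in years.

Box A: F(A→B) = (69100 + 336000) − 158000 = 247100 km³/yr.
Box B: F(B→C) = (247100 + 56200) − 62500 = 240800 km³/yr.
Box C: F(C→D) = (240800 + 112000) − 161000 = 191800 km³/yr.
Box D: F(D→E) = (191800 + 86300) − 107000 = 171100 km³/yr.
Box E throughput = its input = 171100 km³/yr; τ = 2590 / 171100 = 0.01514 yr.

0.0151 yr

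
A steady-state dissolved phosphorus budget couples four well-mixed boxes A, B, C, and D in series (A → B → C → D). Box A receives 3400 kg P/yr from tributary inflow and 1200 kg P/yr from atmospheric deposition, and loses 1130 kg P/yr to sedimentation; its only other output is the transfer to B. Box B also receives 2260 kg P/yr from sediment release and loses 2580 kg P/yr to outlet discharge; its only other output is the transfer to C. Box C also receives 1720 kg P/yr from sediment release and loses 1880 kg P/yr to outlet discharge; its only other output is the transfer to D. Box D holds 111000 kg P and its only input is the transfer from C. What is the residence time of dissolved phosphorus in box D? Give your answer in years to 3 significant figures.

37.1 yr

Box A: F(A→B) = (3400 + 1200) − 1130 = 3470.0 kg P/yr.
Box B: F(B→C) = (3470.0 + 2260) − 2580 = 3150.0 kg P/yr.
Box C: F(C→D) = (3150.0 + 1720) − 1880 = 2990.0 kg P/yr.
Box D throughput = its input = 2990.0 kg P/yr; τ = 111000 / 2990.0 = 37.12 yr.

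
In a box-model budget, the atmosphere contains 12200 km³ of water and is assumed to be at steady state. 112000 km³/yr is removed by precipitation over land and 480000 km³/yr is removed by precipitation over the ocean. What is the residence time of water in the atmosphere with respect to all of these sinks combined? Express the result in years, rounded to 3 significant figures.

0.0206 yr

Total removal flux = 112000 + 480000 = 592000 km³/yr.
τ = M / ΣF_out = 12200 / 592000 = 0.02061 yr.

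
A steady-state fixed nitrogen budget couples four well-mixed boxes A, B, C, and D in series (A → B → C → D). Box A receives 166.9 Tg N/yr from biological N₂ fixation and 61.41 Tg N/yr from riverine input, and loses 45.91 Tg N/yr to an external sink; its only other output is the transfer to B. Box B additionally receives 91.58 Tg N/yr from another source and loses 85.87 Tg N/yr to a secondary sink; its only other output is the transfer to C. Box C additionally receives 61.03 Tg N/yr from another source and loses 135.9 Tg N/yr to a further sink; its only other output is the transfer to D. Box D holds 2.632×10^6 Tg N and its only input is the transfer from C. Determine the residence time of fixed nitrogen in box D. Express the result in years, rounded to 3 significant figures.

Box A: F(A→B) = (166.9 + 61.41) − 45.91 = 182.40 Tg N/yr.
Box B: F(B→C) = (182.40 + 91.58) − 85.87 = 188.11 Tg N/yr.
Box C: F(C→D) = (188.11 + 61.03) − 135.9 = 113.24 Tg N/yr.
Box D throughput = its input = 113.24 Tg N/yr; τ = 2.632×10^6 / 113.24 = 23240 yr.

23200 yr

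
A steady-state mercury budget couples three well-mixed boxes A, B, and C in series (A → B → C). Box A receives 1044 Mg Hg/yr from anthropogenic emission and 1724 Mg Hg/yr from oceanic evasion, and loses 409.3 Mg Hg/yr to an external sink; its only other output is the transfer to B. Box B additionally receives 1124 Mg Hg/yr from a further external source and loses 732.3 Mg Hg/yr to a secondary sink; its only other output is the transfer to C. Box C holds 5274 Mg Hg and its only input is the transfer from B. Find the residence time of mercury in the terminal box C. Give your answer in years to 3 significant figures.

1.92 yr

Box A: F(A→B) = (1044 + 1724) − 409.3 = 2358.7 Mg Hg/yr.
Box B: F(B→C) = (2358.7 + 1124) − 732.3 = 2750.4 Mg Hg/yr.
Box C throughput = its input = 2750.4 Mg Hg/yr; τ = 5274 / 2750.4 = 1.918 yr.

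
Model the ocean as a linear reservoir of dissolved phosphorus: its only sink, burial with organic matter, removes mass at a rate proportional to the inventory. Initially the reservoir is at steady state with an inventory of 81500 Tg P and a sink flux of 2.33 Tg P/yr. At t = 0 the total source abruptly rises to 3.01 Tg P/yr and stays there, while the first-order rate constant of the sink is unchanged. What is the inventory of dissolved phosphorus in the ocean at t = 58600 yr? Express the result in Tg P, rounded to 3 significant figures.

Residence time τ = M₀/F₀ = 34980 yr. The eventual steady state is M_∞ = M₀·(F₁/F₀) = 81500 × 3.01/2.33 = 105290 Tg P.
The anomaly ΔM(t) = M(t) − M_∞ decays as ΔM₀·e^(−t/τ) with ΔM₀ = 81500 − 105290 = −23790 Tg P.
At t = 58600 yr, e^(−t/τ) = e^(−1.675) = 0.1872, so ΔM = −4454 Tg P and M = 105290 − 4454 = 100830 Tg P.

101000 Tg P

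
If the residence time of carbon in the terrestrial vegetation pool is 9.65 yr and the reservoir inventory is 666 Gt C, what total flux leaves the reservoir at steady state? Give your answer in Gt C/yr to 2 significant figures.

F = M / τ = 666 / 9.65 = 69.02 Gt C/yr.

69 Gt C/yr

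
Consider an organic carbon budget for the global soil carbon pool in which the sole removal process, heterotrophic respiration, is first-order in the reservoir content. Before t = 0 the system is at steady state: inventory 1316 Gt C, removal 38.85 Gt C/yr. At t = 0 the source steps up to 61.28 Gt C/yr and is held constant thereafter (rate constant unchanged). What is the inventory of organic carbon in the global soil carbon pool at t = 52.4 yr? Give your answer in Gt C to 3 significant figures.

Residence time τ = M₀/F₀ = 33.87 yr. The eventual steady state is M_∞ = M₀·(F₁/F₀) = 1316 × 61.28/38.85 = 2075.8 Gt C.
The anomaly ΔM(t) = M(t) − M_∞ decays as ΔM₀·e^(−t/τ) with ΔM₀ = 1316 − 2075.8 = −759.8 Gt C.
At t = 52.4 yr, e^(−t/τ) = e^(−1.547) = 0.2129, so ΔM = −161.8 Gt C and M = 2075.8 − 161.8 = 1914.0 Gt C.

1910 Gt C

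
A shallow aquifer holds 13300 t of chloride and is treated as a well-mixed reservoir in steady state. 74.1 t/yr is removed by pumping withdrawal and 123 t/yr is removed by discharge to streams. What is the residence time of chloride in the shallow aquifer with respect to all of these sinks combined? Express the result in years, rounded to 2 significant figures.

67 yr

Total removal flux = 74.1 + 123 = 197.10 t/yr.
τ = M / ΣF_out = 13300 / 197.10 = 67.48 yr.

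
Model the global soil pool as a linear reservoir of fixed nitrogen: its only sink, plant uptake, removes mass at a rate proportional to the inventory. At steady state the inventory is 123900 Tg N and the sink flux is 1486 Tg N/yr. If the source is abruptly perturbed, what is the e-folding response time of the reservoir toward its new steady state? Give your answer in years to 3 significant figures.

For a linear reservoir the response time equals the residence time τ = M/F.
τ = 123900 / 1486 = 83.38 yr.

83.4 yr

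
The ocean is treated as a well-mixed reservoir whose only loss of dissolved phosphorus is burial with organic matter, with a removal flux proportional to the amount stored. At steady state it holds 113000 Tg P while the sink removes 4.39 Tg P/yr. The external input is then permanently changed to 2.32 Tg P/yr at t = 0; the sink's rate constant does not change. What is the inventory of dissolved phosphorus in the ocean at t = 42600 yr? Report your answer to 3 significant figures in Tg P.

69900 Tg P

The sink rate constant is k = F₀/M₀ = 4.39/113000 = 3.885×10^-5 yr⁻¹.
Solving dM/dt = F₁ − kM with M(0) = M₀ gives M(t) = F₁/k + (M₀ − F₁/k)·e^(−kt).
F₁/k = 2.32/3.885×10^-5 = 59718 Tg P; kt = 3.885×10^-5 × 42600 = 1.655, e^(−kt) = 0.1911.
M(42600) = 59718 + (113000 − 59718) × 0.1911 = 59718 + 10180 = 69899 Tg P.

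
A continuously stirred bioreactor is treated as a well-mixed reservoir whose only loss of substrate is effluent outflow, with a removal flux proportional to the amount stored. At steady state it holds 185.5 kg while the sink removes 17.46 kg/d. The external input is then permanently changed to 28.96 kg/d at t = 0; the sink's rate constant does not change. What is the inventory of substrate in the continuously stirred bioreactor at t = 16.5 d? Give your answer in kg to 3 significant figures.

282 kg

The sink rate constant is k = F₀/M₀ = 17.46/185.5 = 0.09412 d⁻¹.
Solving dM/dt = F₁ − kM with M(0) = M₀ gives M(t) = F₁/k + (M₀ − F₁/k)·e^(−kt).
F₁/k = 28.96/0.09412 = 307.68 kg; kt = 0.09412 × 16.5 = 1.553, e^(−kt) = 0.2116.
M(16.5) = 307.68 + (185.5 − 307.68) × 0.2116 = 307.68 − 25.85 = 281.83 kg.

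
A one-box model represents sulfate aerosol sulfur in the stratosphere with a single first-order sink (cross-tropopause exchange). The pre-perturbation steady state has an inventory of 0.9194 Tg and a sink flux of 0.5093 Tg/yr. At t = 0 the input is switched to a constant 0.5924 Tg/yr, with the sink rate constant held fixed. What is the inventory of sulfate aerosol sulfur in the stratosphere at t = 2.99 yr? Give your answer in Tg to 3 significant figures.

Residence time τ = M₀/F₀ = 1.805 yr. The eventual steady state is M_∞ = M₀·(F₁/F₀) = 0.9194 × 0.5924/0.5093 = 1.0694 Tg.
The anomaly ΔM(t) = M(t) − M_∞ decays as ΔM₀·e^(−t/τ) with ΔM₀ = 0.9194 − 1.0694 = −0.1500 Tg.
At t = 2.99 yr, e^(−t/τ) = e^(−1.656) = 0.1908, so ΔM = −0.02863 Tg and M = 1.0694 − 0.02863 = 1.0408 Tg.

1.04 Tg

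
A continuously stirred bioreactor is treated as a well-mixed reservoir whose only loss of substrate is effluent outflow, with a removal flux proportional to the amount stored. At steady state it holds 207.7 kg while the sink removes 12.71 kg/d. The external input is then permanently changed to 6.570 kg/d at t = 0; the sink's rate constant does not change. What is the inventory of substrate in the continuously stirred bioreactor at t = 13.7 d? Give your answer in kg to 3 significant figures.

151 kg

The sink rate constant is k = F₀/M₀ = 12.71/207.7 = 0.06119 d⁻¹.
Solving dM/dt = F₁ − kM with M(0) = M₀ gives M(t) = F₁/k + (M₀ − F₁/k)·e^(−kt).
F₁/k = 6.570/0.06119 = 107.36 kg; kt = 0.06119 × 13.7 = 0.8384, e^(−kt) = 0.4324.
M(13.7) = 107.36 + (207.7 − 107.36) × 0.4324 = 107.36 + 43.39 = 150.75 kg.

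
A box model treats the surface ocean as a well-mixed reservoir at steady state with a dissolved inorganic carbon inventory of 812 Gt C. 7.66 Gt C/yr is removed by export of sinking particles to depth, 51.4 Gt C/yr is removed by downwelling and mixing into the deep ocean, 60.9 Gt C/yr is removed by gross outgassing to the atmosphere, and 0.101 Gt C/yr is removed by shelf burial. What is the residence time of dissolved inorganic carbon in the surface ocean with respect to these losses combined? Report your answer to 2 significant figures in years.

6.8 yr

Total removal = 7.660 + 51.40 + 60.90 + 0.1010 = 120.06 Gt C/yr.
τ = M / ΣF_out = 812 / 120.06 = 6.763 yr.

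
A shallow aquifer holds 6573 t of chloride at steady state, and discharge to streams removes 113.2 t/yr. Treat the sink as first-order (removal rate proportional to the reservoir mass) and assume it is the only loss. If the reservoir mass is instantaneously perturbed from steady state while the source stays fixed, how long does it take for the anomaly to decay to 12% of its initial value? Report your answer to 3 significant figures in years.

For a linear reservoir the anomaly decays as exp(−t/τ) with τ = M/F = 6573/113.2 = 58.07 yr.
exp(−t/τ) = 0.12 ⇒ t = −τ ln(0.12) = 58.07 × 2.120 = 123.1 yr.

123 yr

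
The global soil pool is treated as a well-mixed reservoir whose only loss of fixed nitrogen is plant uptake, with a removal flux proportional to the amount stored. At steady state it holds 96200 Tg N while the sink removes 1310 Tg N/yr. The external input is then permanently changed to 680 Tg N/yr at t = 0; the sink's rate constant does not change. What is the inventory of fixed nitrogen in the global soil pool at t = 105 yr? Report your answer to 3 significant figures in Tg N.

Residence time τ = M₀/F₀ = 73.44 yr. The eventual steady state is M_∞ = M₀·(F₁/F₀) = 96200 × 680/1310 = 49936 Tg N.
The anomaly ΔM(t) = M(t) − M_∞ decays as ΔM₀·e^(−t/τ) with ΔM₀ = 96200 − 49936 = 46260 Tg N.
At t = 105 yr, e^(−t/τ) = e^(−1.430) = 0.2393, so ΔM = 11070 Tg N and M = 49936 + 11070 = 61009 Tg N.

61000 Tg N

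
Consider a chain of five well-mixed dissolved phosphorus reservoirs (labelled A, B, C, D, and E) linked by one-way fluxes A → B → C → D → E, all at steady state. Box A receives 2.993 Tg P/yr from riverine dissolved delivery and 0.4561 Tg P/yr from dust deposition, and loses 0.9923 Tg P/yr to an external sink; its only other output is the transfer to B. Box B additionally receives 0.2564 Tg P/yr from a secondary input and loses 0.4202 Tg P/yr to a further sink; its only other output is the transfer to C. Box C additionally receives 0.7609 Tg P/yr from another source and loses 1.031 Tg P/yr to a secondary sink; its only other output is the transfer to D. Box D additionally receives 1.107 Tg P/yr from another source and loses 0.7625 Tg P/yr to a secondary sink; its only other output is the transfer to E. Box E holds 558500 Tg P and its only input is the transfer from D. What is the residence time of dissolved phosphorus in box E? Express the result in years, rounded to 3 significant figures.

Box A: F(A→B) = (2.993 + 0.4561) − 0.9923 = 2.4568 Tg P/yr.
Box B: F(B→C) = (2.4568 + 0.2564) − 0.4202 = 2.2930 Tg P/yr.
Box C: F(C→D) = (2.2930 + 0.7609) − 1.031 = 2.0229 Tg P/yr.
Box D: F(D→E) = (2.0229 + 1.107) − 0.7625 = 2.3674 Tg P/yr.
Box E throughput = its input = 2.3674 Tg P/yr; τ = 558500 / 2.3674 = 235900 yr.

236000 yr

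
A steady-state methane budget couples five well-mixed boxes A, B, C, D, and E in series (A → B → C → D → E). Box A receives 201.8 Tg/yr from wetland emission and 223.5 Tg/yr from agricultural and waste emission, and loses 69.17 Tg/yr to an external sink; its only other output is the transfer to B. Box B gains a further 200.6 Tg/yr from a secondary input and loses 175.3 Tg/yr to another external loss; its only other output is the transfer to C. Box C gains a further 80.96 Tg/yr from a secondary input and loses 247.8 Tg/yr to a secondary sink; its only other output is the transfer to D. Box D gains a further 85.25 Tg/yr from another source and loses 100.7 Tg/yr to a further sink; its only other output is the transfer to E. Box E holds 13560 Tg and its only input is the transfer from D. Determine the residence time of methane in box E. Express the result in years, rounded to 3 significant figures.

68.1 yr

Box A: F(A→B) = (201.8 + 223.5) − 69.17 = 356.13 Tg/yr.
Box B: F(B→C) = (356.13 + 200.6) − 175.3 = 381.43 Tg/yr.
Box C: F(C→D) = (381.43 + 80.96) − 247.8 = 214.59 Tg/yr.
Box D: F(D→E) = (214.59 + 85.25) − 100.7 = 199.14 Tg/yr.
Box E throughput = its input = 199.14 Tg/yr; τ = 13560 / 199.14 = 68.09 yr.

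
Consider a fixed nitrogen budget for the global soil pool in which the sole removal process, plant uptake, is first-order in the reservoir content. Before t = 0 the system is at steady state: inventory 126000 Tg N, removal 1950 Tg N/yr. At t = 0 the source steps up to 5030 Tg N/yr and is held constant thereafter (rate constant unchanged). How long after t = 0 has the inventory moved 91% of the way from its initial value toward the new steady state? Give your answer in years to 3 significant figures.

156 yr

τ = M₀/F₀ = 126000/1950 = 64.62 yr.
The remaining gap fraction is e^(−t/τ); 91% covered ⇒ e^(−t/τ) = 0.0900.
t = −τ ln(0.0900) = 64.62 × 2.408 = 155.6 yr.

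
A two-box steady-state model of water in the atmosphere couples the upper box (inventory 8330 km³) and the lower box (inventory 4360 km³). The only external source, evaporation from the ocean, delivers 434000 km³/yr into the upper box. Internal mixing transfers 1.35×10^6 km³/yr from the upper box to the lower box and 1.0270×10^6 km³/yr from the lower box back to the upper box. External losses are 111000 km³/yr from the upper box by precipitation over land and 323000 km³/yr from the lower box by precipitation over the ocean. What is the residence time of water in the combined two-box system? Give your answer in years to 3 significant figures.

0.0292 yr

Residence time in the combined system uses the total inventory and the total *external* removal — internal exchanges between the two boxes cancel.
M_total = 8330 + 4360 = 12690 km³.
ΣF_external_out = 111000 + 323000 = 434000 km³/yr.
τ = M_total / ΣF_ext = 12690 / 434000 = 0.02924 yr.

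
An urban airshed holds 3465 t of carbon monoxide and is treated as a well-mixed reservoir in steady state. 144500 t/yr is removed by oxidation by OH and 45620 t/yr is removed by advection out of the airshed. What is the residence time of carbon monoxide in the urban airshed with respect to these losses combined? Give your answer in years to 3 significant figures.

Total removal = 144500 + 45620 = 190120 t/yr.
τ = M / ΣF_out = 3465 / 190120 = 0.01823 yr.

0.0182 yr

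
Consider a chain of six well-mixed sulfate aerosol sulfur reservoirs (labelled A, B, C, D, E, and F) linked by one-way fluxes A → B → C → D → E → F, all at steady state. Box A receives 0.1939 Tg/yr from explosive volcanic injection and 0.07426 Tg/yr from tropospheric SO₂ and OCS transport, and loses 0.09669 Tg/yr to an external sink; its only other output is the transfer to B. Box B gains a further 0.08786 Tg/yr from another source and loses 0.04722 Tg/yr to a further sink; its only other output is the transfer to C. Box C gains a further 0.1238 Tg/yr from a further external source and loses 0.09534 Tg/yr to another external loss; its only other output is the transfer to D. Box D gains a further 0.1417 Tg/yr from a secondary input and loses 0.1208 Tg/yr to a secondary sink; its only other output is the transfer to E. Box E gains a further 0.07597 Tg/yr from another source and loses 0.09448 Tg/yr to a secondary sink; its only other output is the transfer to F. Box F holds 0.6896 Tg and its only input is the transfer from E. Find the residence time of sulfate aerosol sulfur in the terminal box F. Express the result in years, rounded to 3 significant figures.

2.84 yr

Box A: F(A→B) = (0.1939 + 0.07426) − 0.09669 = 0.17147 Tg/yr.
Box B: F(B→C) = (0.17147 + 0.08786) − 0.04722 = 0.21211 Tg/yr.
Box C: F(C→D) = (0.21211 + 0.1238) − 0.09534 = 0.24057 Tg/yr.
Box D: F(D→E) = (0.24057 + 0.1417) − 0.1208 = 0.26147 Tg/yr.
Box E: F(E→F) = (0.26147 + 0.07597) − 0.09448 = 0.24296 Tg/yr.
Box F throughput = its input = 0.24296 Tg/yr; τ = 0.6896 / 0.24296 = 2.838 yr.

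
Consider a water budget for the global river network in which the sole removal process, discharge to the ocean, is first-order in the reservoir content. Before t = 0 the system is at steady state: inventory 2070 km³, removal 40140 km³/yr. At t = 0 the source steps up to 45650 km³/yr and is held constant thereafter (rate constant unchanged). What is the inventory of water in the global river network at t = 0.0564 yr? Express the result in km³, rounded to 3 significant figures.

2260 km³

τ = M₀/F₀ = 2070/40140 = 0.05157 yr; rate constant k = 1/τ.
New steady state M_∞ = F₁/k = F₁·τ = 45650 × 0.05157 = 2354.1 km³.
M(t) = M_∞ + (M₀ − M_∞)·e^(−t/τ); t/τ = 0.0564/0.05157 = 1.094, so e^(−t/τ) = 0.3350.
M(t) = 2354.1 − 284.1 × 0.3350 = 2259.0 km³.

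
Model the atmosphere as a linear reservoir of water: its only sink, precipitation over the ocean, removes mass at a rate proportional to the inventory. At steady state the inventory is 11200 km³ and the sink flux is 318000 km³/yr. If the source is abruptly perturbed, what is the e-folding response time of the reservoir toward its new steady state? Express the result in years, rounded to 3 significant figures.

0.0352 yr

For a linear reservoir the response time equals the residence time τ = M/F.
τ = 11200 / 318000 = 0.03522 yr.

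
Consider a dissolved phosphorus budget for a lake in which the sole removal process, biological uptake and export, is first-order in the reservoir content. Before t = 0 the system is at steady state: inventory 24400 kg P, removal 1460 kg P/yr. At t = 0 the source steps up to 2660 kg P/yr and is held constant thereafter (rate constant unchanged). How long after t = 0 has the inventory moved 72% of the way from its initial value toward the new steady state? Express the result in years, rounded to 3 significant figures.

21.3 yr

τ = M₀/F₀ = 24400/1460 = 16.71 yr.
The remaining gap fraction is e^(−t/τ); 72% covered ⇒ e^(−t/τ) = 0.280.
t = −τ ln(0.280) = 16.71 × 1.273 = 21.27 yr.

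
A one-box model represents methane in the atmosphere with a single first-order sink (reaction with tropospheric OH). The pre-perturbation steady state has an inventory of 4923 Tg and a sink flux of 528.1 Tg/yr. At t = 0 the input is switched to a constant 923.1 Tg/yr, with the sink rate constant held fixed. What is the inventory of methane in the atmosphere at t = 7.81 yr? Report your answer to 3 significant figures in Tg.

Residence time τ = M₀/F₀ = 9.322 yr. The eventual steady state is M_∞ = M₀·(F₁/F₀) = 4923 × 923.1/528.1 = 8605.2 Tg.
The anomaly ΔM(t) = M(t) − M_∞ decays as ΔM₀·e^(−t/τ) with ΔM₀ = 4923 − 8605.2 = −3682 Tg.
At t = 7.81 yr, e^(−t/τ) = e^(−0.8378) = 0.4327, so ΔM = −1593 Tg and M = 8605.2 − 1593 = 7012.1 Tg.

7010 Tg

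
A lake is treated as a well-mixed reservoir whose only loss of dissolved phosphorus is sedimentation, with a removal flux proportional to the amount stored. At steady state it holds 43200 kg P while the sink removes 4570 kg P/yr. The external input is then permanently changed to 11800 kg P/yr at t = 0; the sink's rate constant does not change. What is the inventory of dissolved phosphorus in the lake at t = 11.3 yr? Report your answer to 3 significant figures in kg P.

90900 kg P

Residence time τ = M₀/F₀ = 9.453 yr. The eventual steady state is M_∞ = M₀·(F₁/F₀) = 43200 × 11800/4570 = 111540 kg P.
The anomaly ΔM(t) = M(t) − M_∞ decays as ΔM₀·e^(−t/τ) with ΔM₀ = 43200 − 111540 = −68340 kg P.
At t = 11.3 yr, e^(−t/τ) = e^(−1.195) = 0.3026, so ΔM = −20680 kg P and M = 111540 − 20680 = 90865 kg P.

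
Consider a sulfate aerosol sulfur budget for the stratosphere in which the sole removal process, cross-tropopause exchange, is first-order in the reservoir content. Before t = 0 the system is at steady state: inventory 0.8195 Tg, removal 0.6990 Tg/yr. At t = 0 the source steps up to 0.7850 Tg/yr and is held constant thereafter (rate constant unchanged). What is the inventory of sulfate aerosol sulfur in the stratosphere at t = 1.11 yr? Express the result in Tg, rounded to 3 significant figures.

Residence time τ = M₀/F₀ = 1.172 yr. The eventual steady state is M_∞ = M₀·(F₁/F₀) = 0.8195 × 0.7850/0.6990 = 0.92033 Tg.
The anomaly ΔM(t) = M(t) − M_∞ decays as ΔM₀·e^(−t/τ) with ΔM₀ = 0.8195 − 0.92033 = −0.1008 Tg.
At t = 1.11 yr, e^(−t/τ) = e^(−0.9468) = 0.3880, so ΔM = −0.03912 Tg and M = 0.92033 − 0.03912 = 0.88121 Tg.

0.881 Tg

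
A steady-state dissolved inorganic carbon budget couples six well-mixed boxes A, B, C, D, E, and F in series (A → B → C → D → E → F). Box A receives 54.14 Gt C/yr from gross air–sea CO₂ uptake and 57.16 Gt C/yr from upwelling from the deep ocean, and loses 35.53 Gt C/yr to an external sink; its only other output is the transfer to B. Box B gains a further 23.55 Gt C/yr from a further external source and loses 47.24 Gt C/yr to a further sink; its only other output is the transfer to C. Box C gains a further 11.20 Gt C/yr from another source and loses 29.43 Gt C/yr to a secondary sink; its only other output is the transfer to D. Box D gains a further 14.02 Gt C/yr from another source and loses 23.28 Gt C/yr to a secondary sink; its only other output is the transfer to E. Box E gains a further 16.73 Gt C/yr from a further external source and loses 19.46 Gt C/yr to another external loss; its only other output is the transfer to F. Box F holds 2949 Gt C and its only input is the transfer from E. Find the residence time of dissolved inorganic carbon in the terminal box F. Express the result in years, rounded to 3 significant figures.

Box A: F(A→B) = (54.14 + 57.16) − 35.53 = 75.770 Gt C/yr.
Box B: F(B→C) = (75.770 + 23.55) − 47.24 = 52.080 Gt C/yr.
Box C: F(C→D) = (52.080 + 11.20) − 29.43 = 33.850 Gt C/yr.
Box D: F(D→E) = (33.850 + 14.02) − 23.28 = 24.590 Gt C/yr.
Box E: F(E→F) = (24.590 + 16.73) − 19.46 = 21.860 Gt C/yr.
Box F throughput = its input = 21.860 Gt C/yr; τ = 2949 / 21.860 = 134.9 yr.

135 yr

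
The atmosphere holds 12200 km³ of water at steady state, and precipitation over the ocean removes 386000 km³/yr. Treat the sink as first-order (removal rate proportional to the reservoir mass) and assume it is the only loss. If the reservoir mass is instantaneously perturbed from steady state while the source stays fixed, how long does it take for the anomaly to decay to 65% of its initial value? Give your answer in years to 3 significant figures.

0.0136 yr

For a linear reservoir the anomaly decays as exp(−t/τ) with τ = M/F = 12200/386000 = 0.03161 yr.
exp(−t/τ) = 0.65 ⇒ t = −τ ln(0.65) = 0.03161 × 0.4308 = 0.01362 yr.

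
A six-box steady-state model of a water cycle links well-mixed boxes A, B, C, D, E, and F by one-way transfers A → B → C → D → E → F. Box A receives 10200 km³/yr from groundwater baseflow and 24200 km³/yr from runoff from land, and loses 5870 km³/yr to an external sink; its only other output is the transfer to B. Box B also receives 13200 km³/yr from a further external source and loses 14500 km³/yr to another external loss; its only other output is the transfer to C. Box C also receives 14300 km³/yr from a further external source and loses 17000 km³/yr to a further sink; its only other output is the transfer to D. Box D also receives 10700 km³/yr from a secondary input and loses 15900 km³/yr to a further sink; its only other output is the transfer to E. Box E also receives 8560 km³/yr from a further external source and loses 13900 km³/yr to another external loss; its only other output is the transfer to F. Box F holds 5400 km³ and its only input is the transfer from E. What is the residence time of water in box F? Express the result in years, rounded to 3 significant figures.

0.386 yr

Box A: F(A→B) = (10200 + 24200) − 5870 = 28530 km³/yr.
Box B: F(B→C) = (28530 + 13200) − 14500 = 27230 km³/yr.
Box C: F(C→D) = (27230 + 14300) − 17000 = 24530 km³/yr.
Box D: F(D→E) = (24530 + 10700) − 15900 = 19330 km³/yr.
Box E: F(E→F) = (19330 + 8560) − 13900 = 13990 km³/yr.
Box F throughput = its input = 13990 km³/yr; τ = 5400 / 13990 = 0.3860 yr.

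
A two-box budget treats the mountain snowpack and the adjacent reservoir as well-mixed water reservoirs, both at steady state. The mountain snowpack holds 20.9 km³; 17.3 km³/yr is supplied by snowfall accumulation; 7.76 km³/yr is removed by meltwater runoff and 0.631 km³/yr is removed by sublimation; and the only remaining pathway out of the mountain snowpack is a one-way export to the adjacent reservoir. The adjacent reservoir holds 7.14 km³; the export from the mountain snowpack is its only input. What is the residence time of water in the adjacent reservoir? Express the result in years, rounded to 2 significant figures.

0.80 yr

Balance the mountain snowpack: ΣF_in = 17.300 km³/yr.
Export to the adjacent reservoir = ΣF_in − (7.76 + 0.631) = 8.9090 km³/yr.
At steady state the output of the adjacent reservoir equals its input, 8.9090 km³/yr.
τ = M / F = 7.14 / 8.9090 = 0.8014 yr.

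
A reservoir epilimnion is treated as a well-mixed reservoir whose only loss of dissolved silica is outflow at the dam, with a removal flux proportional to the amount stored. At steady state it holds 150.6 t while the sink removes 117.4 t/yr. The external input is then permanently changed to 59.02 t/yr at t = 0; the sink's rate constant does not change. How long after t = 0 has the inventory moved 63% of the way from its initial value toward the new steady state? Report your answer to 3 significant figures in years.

τ = M₀/F₀ = 150.6/117.4 = 1.283 yr.
The remaining gap fraction is e^(−t/τ); 63% covered ⇒ e^(−t/τ) = 0.370.
t = −τ ln(0.370) = 1.283 × 0.9943 = 1.275 yr.

1.28 yr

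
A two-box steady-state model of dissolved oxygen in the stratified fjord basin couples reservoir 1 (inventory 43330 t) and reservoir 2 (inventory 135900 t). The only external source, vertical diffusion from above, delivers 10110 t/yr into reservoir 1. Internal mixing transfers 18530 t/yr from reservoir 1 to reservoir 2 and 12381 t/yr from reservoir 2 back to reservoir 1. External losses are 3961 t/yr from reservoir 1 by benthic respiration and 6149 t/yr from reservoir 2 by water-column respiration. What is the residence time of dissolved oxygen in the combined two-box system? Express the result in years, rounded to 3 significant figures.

17.7 yr

Treat the two boxes together as one reservoir: the mixing fluxes between them are internal recycling, so τ = ΣM / Σ(external losses).
M_total = 43330 + 135900 = 179230 t.
ΣF_external_out = 3961 + 6149 = 10110 t/yr.
τ = M_total / ΣF_ext = 179230 / 10110 = 17.73 yr.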